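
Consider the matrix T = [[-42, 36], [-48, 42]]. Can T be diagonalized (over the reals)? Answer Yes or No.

Yes

Characteristic polynomial: p(s) = s^2 - 36 = (s - 6)(s + 6).
All 2 eigenvalues are distinct, so T is diagonalizable.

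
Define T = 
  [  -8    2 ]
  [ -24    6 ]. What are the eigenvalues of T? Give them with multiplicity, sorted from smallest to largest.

-2, 0

Characteristic polynomial: p(r) = r^2 + 2r = r(r + 2).
Roots (with multiplicity): -2, 0.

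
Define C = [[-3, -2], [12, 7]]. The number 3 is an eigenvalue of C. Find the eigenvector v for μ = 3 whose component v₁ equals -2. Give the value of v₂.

C − 3I = [[-6, -2], [12, 4]].
Solving (C − 3I)v = 0 gives the eigenspace spanned by (-2, 6).
With v₁ = -2, v = (-2, 6), so v₂ = 6.

6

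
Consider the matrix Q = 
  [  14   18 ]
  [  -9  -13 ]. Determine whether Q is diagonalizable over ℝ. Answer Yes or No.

Characteristic polynomial: p(s) = s^2 - s - 20 = (s - 5)(s + 4).
All 2 eigenvalues are distinct, so Q is diagonalizable.

Yes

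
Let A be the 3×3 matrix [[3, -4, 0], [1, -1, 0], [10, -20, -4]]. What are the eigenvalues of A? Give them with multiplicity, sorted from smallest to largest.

-4, 1, 1

Characteristic polynomial: p(r) = r^3 + 2r^2 - 7r + 4 = (r - 1)^2(r + 4).
Roots (with multiplicity): -4, 1, 1.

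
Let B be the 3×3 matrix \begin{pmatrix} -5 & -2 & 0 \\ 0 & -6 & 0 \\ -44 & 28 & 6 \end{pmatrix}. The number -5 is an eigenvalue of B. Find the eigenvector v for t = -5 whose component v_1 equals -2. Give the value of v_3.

-8

B + 5I = [[0, -2, 0], [0, -1, 0], [-44, 28, 11]].
Solving (B + 5I)v = 0 gives the eigenspace spanned by (-2, 0, -8).
With v_1 = -2, v = (-2, 0, -8), so v_3 = -8.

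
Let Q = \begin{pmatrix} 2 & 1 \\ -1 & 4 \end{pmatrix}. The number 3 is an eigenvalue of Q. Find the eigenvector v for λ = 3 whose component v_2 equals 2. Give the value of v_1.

2

Q − 3I = [[-1, 1], [-1, 1]].
Solving (Q − 3I)v = 0 gives the eigenspace spanned by (2, 2).
With v_2 = 2, v = (2, 2), so v_1 = 2.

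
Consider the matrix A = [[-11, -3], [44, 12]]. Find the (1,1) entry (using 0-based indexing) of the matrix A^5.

12

Characteristic polynomial: t^2 - t = t(t - 1), so the eigenvalues are 0, 1.
t=0: eigenvector (3, -11).
t=1: eigenvector (1, -4).
P = [[3, 1], [-11, -4]], D = diag(0, 1), P⁻¹ = [[4, 1], [-11, -3]].
A⁵ = P·diag(0, 1)·P⁻¹ = [[-11, -3], [44, 12]].
The requested entry is 12.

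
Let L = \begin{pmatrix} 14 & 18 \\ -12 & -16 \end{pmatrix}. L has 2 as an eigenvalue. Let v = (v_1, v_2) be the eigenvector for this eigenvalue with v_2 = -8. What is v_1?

L − 2I = [[12, 18], [-12, -18]].
Solving (L − 2I)v = 0 gives the eigenspace spanned by (12, -8).
With v_2 = -8, v = (12, -8), so v_1 = 12.

12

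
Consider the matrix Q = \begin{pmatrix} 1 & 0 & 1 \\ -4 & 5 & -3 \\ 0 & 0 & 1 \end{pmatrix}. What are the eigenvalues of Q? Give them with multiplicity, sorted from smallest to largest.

Characteristic polynomial: p(s) = s^3 - 7s^2 + 11s - 5 = (s - 5)(s - 1)^2.
Roots (with multiplicity): 1, 1, 5.

1, 1, 5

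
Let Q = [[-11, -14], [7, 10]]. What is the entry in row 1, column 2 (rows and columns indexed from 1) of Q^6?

Characteristic polynomial: s^2 + s - 12 = (s - 3)(s + 4), so the eigenvalues are -4, 3.
s=3: eigenvector (-1, 1).
s=-4: eigenvector (-2, 1).
P = [[-1, -2], [1, 1]], D = diag(3, -4), P⁻¹ = [[1, 2], [-1, -1]].
Q⁶ = P·diag(729, 4096)·P⁻¹ = [[7463, 6734], [-3367, -2638]].
The requested entry is 6734.

6734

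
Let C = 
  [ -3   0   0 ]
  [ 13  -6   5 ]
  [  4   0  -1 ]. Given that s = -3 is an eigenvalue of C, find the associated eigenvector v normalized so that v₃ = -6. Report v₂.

C + 3I = [[0, 0, 0], [13, -3, 5], [4, 0, 2]].
Solving (C + 3I)v = 0 gives the eigenspace spanned by (3, 3, -6).
With v₃ = -6, v = (3, 3, -6), so v₂ = 3.

3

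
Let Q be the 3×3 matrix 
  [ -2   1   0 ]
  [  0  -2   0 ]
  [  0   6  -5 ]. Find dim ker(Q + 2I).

Q + 2I = [[0, 1, 0], [0, 0, 0], [0, 6, -3]].
This matrix has rank 2, so its null space has dimension 3 − 2 = 1.

1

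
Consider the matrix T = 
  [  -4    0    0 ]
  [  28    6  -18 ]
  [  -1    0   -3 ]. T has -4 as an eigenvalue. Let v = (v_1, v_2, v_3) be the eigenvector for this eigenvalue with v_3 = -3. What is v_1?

-3

T + 4I = [[0, 0, 0], [28, 10, -18], [-1, 0, 1]].
Solving (T + 4I)v = 0 gives the eigenspace spanned by (-3, 3, -3).
With v_3 = -3, v = (-3, 3, -3), so v_1 = -3.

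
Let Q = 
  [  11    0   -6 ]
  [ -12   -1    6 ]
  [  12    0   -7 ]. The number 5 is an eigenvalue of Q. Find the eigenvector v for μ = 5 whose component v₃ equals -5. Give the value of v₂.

Q − 5I = [[6, 0, -6], [-12, -6, 6], [12, 0, -12]].
Solving (Q − 5I)v = 0 gives the eigenspace spanned by (-5, 5, -5).
With v₃ = -5, v = (-5, 5, -5), so v₂ = 5.

5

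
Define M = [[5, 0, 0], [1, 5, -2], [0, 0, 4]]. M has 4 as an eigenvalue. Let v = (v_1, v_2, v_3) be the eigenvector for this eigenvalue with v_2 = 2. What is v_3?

M − 4I = [[1, 0, 0], [1, 1, -2], [0, 0, 0]].
Solving (M − 4I)v = 0 gives the eigenspace spanned by (0, 2, 1).
With v_2 = 2, v = (0, 2, 1), so v_3 = 1.

1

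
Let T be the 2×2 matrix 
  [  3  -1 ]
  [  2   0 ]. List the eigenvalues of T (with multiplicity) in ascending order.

1, 2

Characteristic polynomial: p(s) = s^2 - 3s + 2 = (s - 2)(s - 1).
Roots (with multiplicity): 1, 2.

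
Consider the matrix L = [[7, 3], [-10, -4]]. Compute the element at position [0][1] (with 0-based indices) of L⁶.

Characteristic polynomial: λ^2 - 3λ + 2 = (λ - 2)(λ - 1), so the eigenvalues are 1, 2.
λ=2: eigenvector (3, -5).
λ=1: eigenvector (1, -2).
P = [[3, 1], [-5, -2]], D = diag(2, 1), P⁻¹ = [[2, 1], [-5, -3]].
L⁶ = P·diag(64, 1)·P⁻¹ = [[379, 189], [-630, -314]].
The requested entry is 189.

189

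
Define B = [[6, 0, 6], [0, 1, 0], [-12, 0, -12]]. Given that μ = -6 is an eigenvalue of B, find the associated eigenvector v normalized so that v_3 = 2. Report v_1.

-1

B + 6I = [[12, 0, 6], [0, 7, 0], [-12, 0, -6]].
Solving (B + 6I)v = 0 gives the eigenspace spanned by (-1, 0, 2).
With v_3 = 2, v = (-1, 0, 2), so v_1 = -1.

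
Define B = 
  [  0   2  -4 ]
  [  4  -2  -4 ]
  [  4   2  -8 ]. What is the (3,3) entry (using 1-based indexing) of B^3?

Characteristic polynomial: t^3 + 10t^2 + 32t + 32 = (t + 2)(t + 4)^2, so the eigenvalues are -4, -4, -2.
t=-4: eigenvector (1, 0, 1).
t=-4: eigenvector (3, 2, 4).
t=-2: eigenvector (1, 1, 1).
P = [[1, 3, 1], [0, 2, 1], [1, 4, 1]], D = diag(-4, -4, -2), P⁻¹ = [[2, -1, -1], [-1, 0, 1], [2, 1, -2]].
B³ = P·diag(-64, -64, -8)·P⁻¹ = [[48, 56, -112], [112, -8, -112], [112, 56, -176]].
The requested entry is -176.

-176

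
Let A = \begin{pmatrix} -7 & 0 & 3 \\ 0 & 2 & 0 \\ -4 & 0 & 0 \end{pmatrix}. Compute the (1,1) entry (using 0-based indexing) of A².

Characteristic polynomial: μ^3 + 5μ^2 - 2μ - 24 = (μ - 2)(μ + 3)(μ + 4), so the eigenvalues are -4, -3, 2.
μ=-4: eigenvector (-1, 0, -1).
μ=2: eigenvector (0, 1, 0).
μ=-3: eigenvector (3, 0, 4).
P = [[-1, 0, 3], [0, 1, 0], [-1, 0, 4]], D = diag(-4, 2, -3), P⁻¹ = [[-4, 0, 3], [0, 1, 0], [-1, 0, 1]].
A² = P·diag(16, 4, 9)·P⁻¹ = [[37, 0, -21], [0, 4, 0], [28, 0, -12]].
The requested entry is 4.

4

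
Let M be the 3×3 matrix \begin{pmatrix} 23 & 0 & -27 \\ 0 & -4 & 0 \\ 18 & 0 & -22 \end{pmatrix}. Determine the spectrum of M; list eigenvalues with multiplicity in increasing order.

Characteristic polynomial: p(λ) = λ^3 + 3λ^2 - 24λ - 80 = (λ - 5)(λ + 4)^2.
Roots (with multiplicity): -4, -4, 5.

-4, -4, 5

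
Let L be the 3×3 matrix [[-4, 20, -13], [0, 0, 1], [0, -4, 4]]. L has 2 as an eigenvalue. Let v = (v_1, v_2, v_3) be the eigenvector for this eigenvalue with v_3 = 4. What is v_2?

2

L − 2I = [[-6, 20, -13], [0, -2, 1], [0, -4, 2]].
Solving (L − 2I)v = 0 gives the eigenspace spanned by (-2, 2, 4).
With v_3 = 4, v = (-2, 2, 4), so v_2 = 2.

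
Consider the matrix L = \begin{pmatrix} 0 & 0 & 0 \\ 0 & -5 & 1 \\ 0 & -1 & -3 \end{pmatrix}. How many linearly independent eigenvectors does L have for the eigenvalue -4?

1

L + 4I = [[4, 0, 0], [0, -1, 1], [0, -1, 1]].
This matrix has rank 2, so its null space has dimension 3 − 2 = 1.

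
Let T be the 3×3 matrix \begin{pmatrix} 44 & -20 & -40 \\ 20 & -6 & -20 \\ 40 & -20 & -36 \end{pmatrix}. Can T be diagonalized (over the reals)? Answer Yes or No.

Characteristic polynomial: p(r) = r^3 - 2r^2 - 32r + 96 = (r - 4)^2(r + 6).
r = 4 has algebraic multiplicity 2; rank(T − 4I) = 1, so geometric multiplicity = 2.
Every eigenvalue has geometric = algebraic multiplicity, so T is diagonalizable.

Yes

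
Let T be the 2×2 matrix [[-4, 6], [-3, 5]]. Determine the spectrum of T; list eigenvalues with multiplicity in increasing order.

-1, 2

Characteristic polynomial: p(μ) = μ^2 - μ - 2 = (μ - 2)(μ + 1).
Roots (with multiplicity): -1, 2.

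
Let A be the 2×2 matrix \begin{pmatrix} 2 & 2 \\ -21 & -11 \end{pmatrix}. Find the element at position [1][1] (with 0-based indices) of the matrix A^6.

84799

Characteristic polynomial: μ^2 + 9μ + 20 = (μ + 4)(μ + 5), so the eigenvalues are -5, -4.
μ=-5: eigenvector (-2, 7).
μ=-4: eigenvector (1, -3).
P = [[-2, 1], [7, -3]], D = diag(-5, -4), P⁻¹ = [[3, 1], [7, 2]].
A⁶ = P·diag(15625, 4096)·P⁻¹ = [[-65078, -23058], [242109, 84799]].
The requested entry is 84799.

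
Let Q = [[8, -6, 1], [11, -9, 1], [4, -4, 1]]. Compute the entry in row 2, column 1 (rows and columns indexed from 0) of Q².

Characteristic polynomial: μ^3 - 7μ + 6 = (μ - 2)(μ - 1)(μ + 3), so the eigenvalues are -3, 1, 2.
μ=-3: eigenvector (1, 2, 1).
μ=2: eigenvector (1, 1, 0).
μ=1: eigenvector (-1, -1, 1).
P = [[1, 1, -1], [2, 1, -1], [1, 0, 1]], D = diag(-3, 2, 1), P⁻¹ = [[-1, 1, 0], [3, -2, 1], [1, -1, 1]].
Q² = P·diag(9, 4, 1)·P⁻¹ = [[2, 2, 3], [-7, 11, 3], [-8, 8, 1]].
The requested entry is 8.

8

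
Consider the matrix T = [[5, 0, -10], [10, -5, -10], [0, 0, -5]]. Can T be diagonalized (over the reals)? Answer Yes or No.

Yes

Characteristic polynomial: p(r) = r^3 + 5r^2 - 25r - 125 = (r - 5)(r + 5)^2.
r = -5 has algebraic multiplicity 2; rank(T + 5I) = 1, so geometric multiplicity = 2.
Every eigenvalue has geometric = algebraic multiplicity, so T is diagonalizable.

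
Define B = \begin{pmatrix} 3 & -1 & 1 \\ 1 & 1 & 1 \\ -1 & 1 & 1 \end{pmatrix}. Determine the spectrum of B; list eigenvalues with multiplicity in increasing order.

1, 2, 2

Characteristic polynomial: p(λ) = λ^3 - 5λ^2 + 8λ - 4 = (λ - 2)^2(λ - 1).
Roots (with multiplicity): 1, 2, 2.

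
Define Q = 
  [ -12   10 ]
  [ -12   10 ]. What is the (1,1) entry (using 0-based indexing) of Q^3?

40

Characteristic polynomial: μ^2 + 2μ = μ(μ + 2), so the eigenvalues are -2, 0.
μ=-2: eigenvector (1, 1).
μ=0: eigenvector (5, 6).
P = [[1, 5], [1, 6]], D = diag(-2, 0), P⁻¹ = [[6, -5], [-1, 1]].
Q³ = P·diag(-8, 0)·P⁻¹ = [[-48, 40], [-48, 40]].
The requested entry is 40.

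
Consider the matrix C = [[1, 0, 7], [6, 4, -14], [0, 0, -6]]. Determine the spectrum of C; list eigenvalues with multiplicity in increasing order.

Characteristic polynomial: p(μ) = μ^3 + μ^2 - 26μ + 24 = (μ - 4)(μ - 1)(μ + 6).
Roots (with multiplicity): -6, 1, 4.

-6, 1, 4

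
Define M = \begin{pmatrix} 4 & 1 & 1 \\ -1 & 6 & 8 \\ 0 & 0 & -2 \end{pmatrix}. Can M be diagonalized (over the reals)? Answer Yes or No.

Characteristic polynomial: p(t) = t^3 - 8t^2 + 5t + 50 = (t - 5)^2(t + 2).
t = 5 has algebraic multiplicity 2; rank(M − 5I) = 2, so geometric multiplicity = 1.
Geometric multiplicity < algebraic multiplicity, so M is not diagonalizable.

No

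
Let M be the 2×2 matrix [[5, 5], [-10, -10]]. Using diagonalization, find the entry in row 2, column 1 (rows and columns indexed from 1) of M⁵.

-6250

Characteristic polynomial: s^2 + 5s = s(s + 5), so the eigenvalues are -5, 0.
s=-5: eigenvector (-1, 2).
s=0: eigenvector (-1, 1).
P = [[-1, -1], [2, 1]], D = diag(-5, 0), P⁻¹ = [[1, 1], [-2, -1]].
M⁵ = P·diag(-3125, 0)·P⁻¹ = [[3125, 3125], [-6250, -6250]].
The requested entry is -6250.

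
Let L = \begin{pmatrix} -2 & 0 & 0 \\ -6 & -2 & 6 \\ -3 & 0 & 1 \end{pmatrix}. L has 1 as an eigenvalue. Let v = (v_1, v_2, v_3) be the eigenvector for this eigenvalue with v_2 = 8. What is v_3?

4

L − 1I = [[-3, 0, 0], [-6, -3, 6], [-3, 0, 0]].
Solving (L − 1I)v = 0 gives the eigenspace spanned by (0, 8, 4).
With v_2 = 8, v = (0, 8, 4), so v_3 = 4.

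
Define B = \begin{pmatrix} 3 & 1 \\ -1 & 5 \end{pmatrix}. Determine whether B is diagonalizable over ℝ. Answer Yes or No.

Characteristic polynomial: p(λ) = λ^2 - 8λ + 16 = (λ - 4)^2.
λ = 4 has algebraic multiplicity 2; rank(B − 4I) = 1, so geometric multiplicity = 1.
Geometric multiplicity < algebraic multiplicity, so B is not diagonalizable.

No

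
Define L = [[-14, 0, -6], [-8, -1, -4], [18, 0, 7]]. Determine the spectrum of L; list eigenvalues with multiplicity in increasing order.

Characteristic polynomial: p(t) = t^3 + 8t^2 + 17t + 10 = (t + 1)(t + 2)(t + 5).
Roots (with multiplicity): -5, -2, -1.

-5, -2, -1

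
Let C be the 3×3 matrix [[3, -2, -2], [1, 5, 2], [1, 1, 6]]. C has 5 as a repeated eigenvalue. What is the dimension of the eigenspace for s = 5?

C − 5I = [[-2, -2, -2], [1, 0, 2], [1, 1, 1]].
This matrix has rank 2, so its null space has dimension 3 − 2 = 1.

1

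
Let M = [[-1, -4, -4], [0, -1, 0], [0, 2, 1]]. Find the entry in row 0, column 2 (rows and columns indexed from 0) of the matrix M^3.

-4

Characteristic polynomial: s^3 + s^2 - s - 1 = (s - 1)(s + 1)^2, so the eigenvalues are -1, -1, 1.
s=-1: eigenvector (1, 0, 0).
s=-1: eigenvector (1, 1, -1).
s=1: eigenvector (-2, 0, 1).
P = [[1, 1, -2], [0, 1, 0], [0, -1, 1]], D = diag(-1, -1, 1), P⁻¹ = [[1, 1, 2], [0, 1, 0], [0, 1, 1]].
M³ = P·diag(-1, -1, 1)·P⁻¹ = [[-1, -4, -4], [0, -1, 0], [0, 2, 1]].
The requested entry is -4.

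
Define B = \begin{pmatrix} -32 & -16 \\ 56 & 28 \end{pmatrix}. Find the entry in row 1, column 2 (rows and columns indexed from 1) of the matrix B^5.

Characteristic polynomial: λ^2 + 4λ = λ(λ + 4), so the eigenvalues are -4, 0.
λ=0: eigenvector (-1, 2).
λ=-4: eigenvector (4, -7).
P = [[-1, 4], [2, -7]], D = diag(0, -4), P⁻¹ = [[7, 4], [2, 1]].
B⁵ = P·diag(0, -1024)·P⁻¹ = [[-8192, -4096], [14336, 7168]].
The requested entry is -4096.

-4096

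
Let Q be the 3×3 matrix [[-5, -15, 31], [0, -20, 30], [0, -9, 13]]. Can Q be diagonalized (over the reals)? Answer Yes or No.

No

Characteristic polynomial: p(r) = r^3 + 12r^2 + 45r + 50 = (r + 2)(r + 5)^2.
r = -5 has algebraic multiplicity 2; rank(Q + 5I) = 2, so geometric multiplicity = 1.
Geometric multiplicity < algebraic multiplicity, so Q is not diagonalizable.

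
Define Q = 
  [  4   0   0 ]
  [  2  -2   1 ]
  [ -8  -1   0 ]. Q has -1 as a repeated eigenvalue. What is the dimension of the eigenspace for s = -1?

Q + 1I = [[5, 0, 0], [2, -1, 1], [-8, -1, 1]].
This matrix has rank 2, so its null space has dimension 3 − 2 = 1.

1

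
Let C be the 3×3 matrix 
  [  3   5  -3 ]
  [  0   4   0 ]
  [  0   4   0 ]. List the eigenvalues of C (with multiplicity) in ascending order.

0, 3, 4

Characteristic polynomial: p(r) = r^3 - 7r^2 + 12r = r(r - 4)(r - 3).
Roots (with multiplicity): 0, 3, 4.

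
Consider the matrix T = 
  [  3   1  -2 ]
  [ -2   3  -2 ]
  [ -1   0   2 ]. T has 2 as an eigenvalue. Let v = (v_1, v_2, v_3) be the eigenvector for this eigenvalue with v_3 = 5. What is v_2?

T − 2I = [[1, 1, -2], [-2, 1, -2], [-1, 0, 0]].
Solving (T − 2I)v = 0 gives the eigenspace spanned by (0, 10, 5).
With v_3 = 5, v = (0, 10, 5), so v_2 = 10.

10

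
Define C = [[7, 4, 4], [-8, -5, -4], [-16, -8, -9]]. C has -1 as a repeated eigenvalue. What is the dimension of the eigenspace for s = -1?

C + 1I = [[8, 4, 4], [-8, -4, -4], [-16, -8, -8]].
This matrix has rank 1, so its null space has dimension 3 − 1 = 2.

2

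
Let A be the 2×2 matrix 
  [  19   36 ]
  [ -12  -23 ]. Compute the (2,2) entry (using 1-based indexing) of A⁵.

-12503

Characteristic polynomial: r^2 + 4r - 5 = (r - 1)(r + 5), so the eigenvalues are -5, 1.
r=-5: eigenvector (-3, 2).
r=1: eigenvector (-2, 1).
P = [[-3, -2], [2, 1]], D = diag(-5, 1), P⁻¹ = [[1, 2], [-2, -3]].
A⁵ = P·diag(-3125, 1)·P⁻¹ = [[9379, 18756], [-6252, -12503]].
The requested entry is -12503.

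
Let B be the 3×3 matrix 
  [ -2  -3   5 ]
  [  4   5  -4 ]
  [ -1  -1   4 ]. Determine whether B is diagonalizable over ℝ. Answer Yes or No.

No

Characteristic polynomial: p(r) = r^3 - 7r^2 + 15r - 9 = (r - 3)^2(r - 1).
r = 3 has algebraic multiplicity 2; rank(B − 3I) = 2, so geometric multiplicity = 1.
Geometric multiplicity < algebraic multiplicity, so B is not diagonalizable.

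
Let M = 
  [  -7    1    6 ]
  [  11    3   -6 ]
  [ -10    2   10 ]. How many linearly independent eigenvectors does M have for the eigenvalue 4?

1

M − 4I = [[-11, 1, 6], [11, -1, -6], [-10, 2, 6]].
This matrix has rank 2, so its null space has dimension 3 − 2 = 1.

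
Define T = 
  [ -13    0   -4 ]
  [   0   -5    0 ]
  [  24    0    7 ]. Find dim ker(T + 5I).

2

T + 5I = [[-8, 0, -4], [0, 0, 0], [24, 0, 12]].
This matrix has rank 1, so its null space has dimension 3 − 1 = 2.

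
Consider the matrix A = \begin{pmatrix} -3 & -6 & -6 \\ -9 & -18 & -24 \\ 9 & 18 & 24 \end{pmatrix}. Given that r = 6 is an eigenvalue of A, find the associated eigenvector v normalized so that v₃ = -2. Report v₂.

A − 6I = [[-9, -6, -6], [-9, -24, -24], [9, 18, 18]].
Solving (A − 6I)v = 0 gives the eigenspace spanned by (0, 2, -2).
With v₃ = -2, v = (0, 2, -2), so v₂ = 2.

2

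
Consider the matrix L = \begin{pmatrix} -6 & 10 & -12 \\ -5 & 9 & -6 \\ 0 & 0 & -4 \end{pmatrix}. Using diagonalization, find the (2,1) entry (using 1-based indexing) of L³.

Characteristic polynomial: s^3 + s^2 - 16s - 16 = (s - 4)(s + 1)(s + 4), so the eigenvalues are -4, -1, 4.
s=4: eigenvector (-1, -1, 0).
s=-1: eigenvector (2, 1, 0).
s=-4: eigenvector (4, 2, 1).
P = [[-1, 2, 4], [-1, 1, 2], [0, 0, 1]], D = diag(4, -1, -4), P⁻¹ = [[1, -2, 0], [1, -1, -2], [0, 0, 1]].
L³ = P·diag(64, -1, -64)·P⁻¹ = [[-66, 130, -252], [-65, 129, -126], [0, 0, -64]].
The requested entry is -65.

-65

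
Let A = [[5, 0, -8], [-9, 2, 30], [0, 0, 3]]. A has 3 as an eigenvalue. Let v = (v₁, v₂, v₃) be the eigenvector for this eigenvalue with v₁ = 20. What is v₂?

A − 3I = [[2, 0, -8], [-9, -1, 30], [0, 0, 0]].
Solving (A − 3I)v = 0 gives the eigenspace spanned by (20, -30, 5).
With v₁ = 20, v = (20, -30, 5), so v₂ = -30.

-30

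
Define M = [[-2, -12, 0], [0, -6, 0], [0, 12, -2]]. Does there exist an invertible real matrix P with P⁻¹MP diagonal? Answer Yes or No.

Yes

Characteristic polynomial: p(r) = r^3 + 10r^2 + 28r + 24 = (r + 2)^2(r + 6).
r = -2 has algebraic multiplicity 2; rank(M + 2I) = 1, so geometric multiplicity = 2.
Every eigenvalue has geometric = algebraic multiplicity, so M is diagonalizable.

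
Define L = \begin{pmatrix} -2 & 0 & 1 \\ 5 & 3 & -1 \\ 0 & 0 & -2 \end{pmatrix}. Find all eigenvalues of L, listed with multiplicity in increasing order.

-2, -2, 3

Characteristic polynomial: p(μ) = μ^3 + μ^2 - 8μ - 12 = (μ - 3)(μ + 2)^2.
Roots (with multiplicity): -2, -2, 3.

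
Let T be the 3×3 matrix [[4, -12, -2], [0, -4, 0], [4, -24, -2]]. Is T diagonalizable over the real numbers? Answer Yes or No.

Characteristic polynomial: p(r) = r^3 + 2r^2 - 8r = r(r - 2)(r + 4).
All 3 eigenvalues are distinct, so T is diagonalizable.

Yes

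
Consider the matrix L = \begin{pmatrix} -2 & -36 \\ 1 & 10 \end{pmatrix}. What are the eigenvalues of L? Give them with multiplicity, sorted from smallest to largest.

Characteristic polynomial: p(μ) = μ^2 - 8μ + 16 = (μ - 4)^2.
Roots (with multiplicity): 4, 4.

4, 4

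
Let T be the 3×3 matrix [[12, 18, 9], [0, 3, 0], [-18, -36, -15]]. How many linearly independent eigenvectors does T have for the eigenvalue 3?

T − 3I = [[9, 18, 9], [0, 0, 0], [-18, -36, -18]].
This matrix has rank 1, so its null space has dimension 3 − 1 = 2.

2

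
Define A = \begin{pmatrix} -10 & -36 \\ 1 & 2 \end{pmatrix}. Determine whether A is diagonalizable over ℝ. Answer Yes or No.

No

Characteristic polynomial: p(s) = s^2 + 8s + 16 = (s + 4)^2.
s = -4 has algebraic multiplicity 2; rank(A + 4I) = 1, so geometric multiplicity = 1.
Geometric multiplicity < algebraic multiplicity, so A is not diagonalizable.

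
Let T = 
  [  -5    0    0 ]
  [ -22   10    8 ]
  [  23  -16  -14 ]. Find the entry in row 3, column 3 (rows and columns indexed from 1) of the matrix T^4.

2576

Characteristic polynomial: μ^3 + 9μ^2 + 8μ - 60 = (μ - 2)(μ + 5)(μ + 6), so the eigenvalues are -6, -5, 2.
μ=-5: eigenvector (1, 2, -1).
μ=-6: eigenvector (0, -1, 2).
μ=2: eigenvector (0, -1, 1).
P = [[1, 0, 0], [2, -1, -1], [-1, 2, 1]], D = diag(-5, -6, 2), P⁻¹ = [[1, 0, 0], [-1, 1, 1], [3, -2, -1]].
T⁴ = P·diag(625, 1296, 16)·P⁻¹ = [[625, 0, 0], [2498, -1264, -1280], [-3169, 2560, 2576]].
The requested entry is 2576.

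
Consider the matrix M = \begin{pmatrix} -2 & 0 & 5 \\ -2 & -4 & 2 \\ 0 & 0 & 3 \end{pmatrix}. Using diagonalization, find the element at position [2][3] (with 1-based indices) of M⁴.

-240

Characteristic polynomial: s^3 + 3s^2 - 10s - 24 = (s - 3)(s + 2)(s + 4), so the eigenvalues are -4, -2, 3.
s=3: eigenvector (1, 0, 1).
s=-4: eigenvector (0, 1, 0).
s=-2: eigenvector (1, -1, 0).
P = [[1, 0, 1], [0, 1, -1], [1, 0, 0]], D = diag(3, -4, -2), P⁻¹ = [[0, 0, 1], [1, 1, -1], [1, 0, -1]].
M⁴ = P·diag(81, 256, 16)·P⁻¹ = [[16, 0, 65], [240, 256, -240], [0, 0, 81]].
The requested entry is -240.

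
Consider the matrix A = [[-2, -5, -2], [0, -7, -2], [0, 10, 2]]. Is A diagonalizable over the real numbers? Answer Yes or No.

Yes

Characteristic polynomial: p(λ) = λ^3 + 7λ^2 + 16λ + 12 = (λ + 2)^2(λ + 3).
λ = -2 has algebraic multiplicity 2; rank(A + 2I) = 1, so geometric multiplicity = 2.
Every eigenvalue has geometric = algebraic multiplicity, so A is diagonalizable.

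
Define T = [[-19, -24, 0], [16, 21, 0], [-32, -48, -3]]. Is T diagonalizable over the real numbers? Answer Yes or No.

Yes

Characteristic polynomial: p(r) = r^3 + r^2 - 21r - 45 = (r - 5)(r + 3)^2.
r = -3 has algebraic multiplicity 2; rank(T + 3I) = 1, so geometric multiplicity = 2.
Every eigenvalue has geometric = algebraic multiplicity, so T is diagonalizable.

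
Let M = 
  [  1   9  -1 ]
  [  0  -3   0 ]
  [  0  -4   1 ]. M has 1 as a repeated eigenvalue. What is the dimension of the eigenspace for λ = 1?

1

M − 1I = [[0, 9, -1], [0, -4, 0], [0, -4, 0]].
This matrix has rank 2, so its null space has dimension 3 − 2 = 1.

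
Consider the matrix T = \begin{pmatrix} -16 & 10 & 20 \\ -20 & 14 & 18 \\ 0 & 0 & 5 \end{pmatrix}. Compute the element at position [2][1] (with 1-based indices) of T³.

-560

Characteristic polynomial: s^3 - 3s^2 - 34s + 120 = (s - 5)(s - 4)(s + 6), so the eigenvalues are -6, 4, 5.
s=-6: eigenvector (1, 1, 0).
s=4: eigenvector (1, 2, 0).
s=5: eigenvector (0, -2, 1).
P = [[1, 1, 0], [1, 2, -2], [0, 0, 1]], D = diag(-6, 4, 5), P⁻¹ = [[2, -1, -2], [-1, 1, 2], [0, 0, 1]].
T³ = P·diag(-216, 64, 125)·P⁻¹ = [[-496, 280, 560], [-560, 344, 438], [0, 0, 125]].
The requested entry is -560.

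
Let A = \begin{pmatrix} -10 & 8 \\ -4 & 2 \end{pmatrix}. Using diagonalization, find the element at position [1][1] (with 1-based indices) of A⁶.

93248

Characteristic polynomial: μ^2 + 8μ + 12 = (μ + 2)(μ + 6), so the eigenvalues are -6, -2.
μ=-2: eigenvector (1, 1).
μ=-6: eigenvector (2, 1).
P = [[1, 2], [1, 1]], D = diag(-2, -6), P⁻¹ = [[-1, 2], [1, -1]].
A⁶ = P·diag(64, 46656)·P⁻¹ = [[93248, -93184], [46592, -46528]].
The requested entry is 93248.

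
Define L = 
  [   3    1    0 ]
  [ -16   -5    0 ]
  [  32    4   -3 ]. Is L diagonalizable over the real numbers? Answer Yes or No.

Characteristic polynomial: p(s) = s^3 + 5s^2 + 7s + 3 = (s + 1)^2(s + 3).
s = -1 has algebraic multiplicity 2; rank(L + 1I) = 2, so geometric multiplicity = 1.
Geometric multiplicity < algebraic multiplicity, so L is not diagonalizable.

No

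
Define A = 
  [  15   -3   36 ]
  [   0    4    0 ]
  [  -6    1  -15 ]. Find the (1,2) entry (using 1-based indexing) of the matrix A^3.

-111

Characteristic polynomial: t^3 - 4t^2 - 9t + 36 = (t - 4)(t - 3)(t + 3), so the eigenvalues are -3, 3, 4.
t=4: eigenvector (-3, 1, 1).
t=3: eigenvector (3, 0, -1).
t=-3: eigenvector (-2, 0, 1).
P = [[-3, 3, -2], [1, 0, 0], [1, -1, 1]], D = diag(4, 3, -3), P⁻¹ = [[0, 1, 0], [1, 1, 2], [1, 0, 3]].
A³ = P·diag(64, 27, -27)·P⁻¹ = [[135, -111, 324], [0, 64, 0], [-54, 37, -135]].
The requested entry is -111.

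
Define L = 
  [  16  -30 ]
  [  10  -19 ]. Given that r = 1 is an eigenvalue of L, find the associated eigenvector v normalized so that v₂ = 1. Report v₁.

2

L − 1I = [[15, -30], [10, -20]].
Solving (L − 1I)v = 0 gives the eigenspace spanned by (2, 1).
With v₂ = 1, v = (2, 1), so v₁ = 2.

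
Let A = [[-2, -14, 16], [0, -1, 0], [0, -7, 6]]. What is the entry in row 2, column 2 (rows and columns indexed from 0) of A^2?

Characteristic polynomial: s^3 - 3s^2 - 16s - 12 = (s - 6)(s + 1)(s + 2), so the eigenvalues are -2, -1, 6.
s=-2: eigenvector (1, 0, 0).
s=-1: eigenvector (2, 1, 1).
s=6: eigenvector (2, 0, 1).
P = [[1, 2, 2], [0, 1, 0], [0, 1, 1]], D = diag(-2, -1, 6), P⁻¹ = [[1, 0, -2], [0, 1, 0], [0, -1, 1]].
A² = P·diag(4, 1, 36)·P⁻¹ = [[4, -70, 64], [0, 1, 0], [0, -35, 36]].
The requested entry is 36.

36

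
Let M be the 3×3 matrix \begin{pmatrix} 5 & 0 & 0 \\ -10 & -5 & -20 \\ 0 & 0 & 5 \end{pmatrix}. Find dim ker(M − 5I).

2

M − 5I = [[0, 0, 0], [-10, -10, -20], [0, 0, 0]].
This matrix has rank 1, so its null space has dimension 3 − 1 = 2.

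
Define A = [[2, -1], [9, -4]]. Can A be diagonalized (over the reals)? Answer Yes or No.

Characteristic polynomial: p(μ) = μ^2 + 2μ + 1 = (μ + 1)^2.
μ = -1 has algebraic multiplicity 2; rank(A + 1I) = 1, so geometric multiplicity = 1.
Geometric multiplicity < algebraic multiplicity, so A is not diagonalizable.

No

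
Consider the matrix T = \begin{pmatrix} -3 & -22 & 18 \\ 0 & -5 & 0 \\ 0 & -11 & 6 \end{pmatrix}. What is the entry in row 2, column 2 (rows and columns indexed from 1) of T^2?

25

Characteristic polynomial: s^3 + 2s^2 - 33s - 90 = (s - 6)(s + 3)(s + 5), so the eigenvalues are -5, -3, 6.
s=-3: eigenvector (1, 0, 0).
s=6: eigenvector (-2, 0, -1).
s=-5: eigenvector (-2, -1, -1).
P = [[1, -2, -2], [0, 0, -1], [0, -1, -1]], D = diag(-3, 6, -5), P⁻¹ = [[1, 0, -2], [0, 1, -1], [0, -1, 0]].
T² = P·diag(9, 36, 25)·P⁻¹ = [[9, -22, 54], [0, 25, 0], [0, -11, 36]].
The requested entry is 25.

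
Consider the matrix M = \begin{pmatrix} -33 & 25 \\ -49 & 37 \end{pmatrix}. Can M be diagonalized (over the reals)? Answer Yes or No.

Characteristic polynomial: p(r) = r^2 - 4r + 4 = (r - 2)^2.
r = 2 has algebraic multiplicity 2; rank(M − 2I) = 1, so geometric multiplicity = 1.
Geometric multiplicity < algebraic multiplicity, so M is not diagonalizable.

No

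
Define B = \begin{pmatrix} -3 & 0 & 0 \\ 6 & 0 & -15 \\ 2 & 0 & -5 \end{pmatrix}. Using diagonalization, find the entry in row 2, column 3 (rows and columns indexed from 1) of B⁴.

Characteristic polynomial: t^3 + 8t^2 + 15t = t(t + 3)(t + 5), so the eigenvalues are -5, -3, 0.
t=-3: eigenvector (1, 3, 1).
t=0: eigenvector (0, 1, 0).
t=-5: eigenvector (0, 3, 1).
P = [[1, 0, 0], [3, 1, 3], [1, 0, 1]], D = diag(-3, 0, -5), P⁻¹ = [[1, 0, 0], [0, 1, -3], [-1, 0, 1]].
B⁴ = P·diag(81, 0, 625)·P⁻¹ = [[81, 0, 0], [-1632, 0, 1875], [-544, 0, 625]].
The requested entry is 1875.

1875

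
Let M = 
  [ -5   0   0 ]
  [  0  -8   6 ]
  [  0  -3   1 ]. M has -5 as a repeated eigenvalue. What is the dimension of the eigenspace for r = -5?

M + 5I = [[0, 0, 0], [0, -3, 6], [0, -3, 6]].
This matrix has rank 1, so its null space has dimension 3 − 1 = 2.

2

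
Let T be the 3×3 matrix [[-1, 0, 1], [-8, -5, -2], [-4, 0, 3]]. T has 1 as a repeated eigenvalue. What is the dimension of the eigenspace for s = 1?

1

T − 1I = [[-2, 0, 1], [-8, -6, -2], [-4, 0, 2]].
This matrix has rank 2, so its null space has dimension 3 − 2 = 1.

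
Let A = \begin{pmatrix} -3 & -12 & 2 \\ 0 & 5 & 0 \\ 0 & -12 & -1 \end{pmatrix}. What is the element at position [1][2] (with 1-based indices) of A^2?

Characteristic polynomial: λ^3 - λ^2 - 17λ - 15 = (λ - 5)(λ + 1)(λ + 3), so the eigenvalues are -3, -1, 5.
λ=-3: eigenvector (1, 0, 0).
λ=5: eigenvector (-2, 1, -2).
λ=-1: eigenvector (1, 0, 1).
P = [[1, -2, 1], [0, 1, 0], [0, -2, 1]], D = diag(-3, 5, -1), P⁻¹ = [[1, 0, -1], [0, 1, 0], [0, 2, 1]].
A² = P·diag(9, 25, 1)·P⁻¹ = [[9, -48, -8], [0, 25, 0], [0, -48, 1]].
The requested entry is -48.

-48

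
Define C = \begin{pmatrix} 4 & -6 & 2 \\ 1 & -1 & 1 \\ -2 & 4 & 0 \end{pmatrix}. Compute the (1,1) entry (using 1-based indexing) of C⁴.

18

Characteristic polynomial: s^3 - 3s^2 + 2s = s(s - 2)(s - 1), so the eigenvalues are 0, 1, 2.
s=1: eigenvector (2, 1, 0).
s=0: eigenvector (2, 1, -1).
s=2: eigenvector (1, 0, -1).
P = [[2, 2, 1], [1, 1, 0], [0, -1, -1]], D = diag(1, 0, 2), P⁻¹ = [[1, -1, 1], [-1, 2, -1], [1, -2, 0]].
C⁴ = P·diag(1, 0, 16)·P⁻¹ = [[18, -34, 2], [1, -1, 1], [-16, 32, 0]].
The requested entry is 18.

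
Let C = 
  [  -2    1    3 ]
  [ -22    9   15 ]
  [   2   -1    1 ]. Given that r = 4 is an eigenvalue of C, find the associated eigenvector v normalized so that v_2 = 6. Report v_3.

-2

C − 4I = [[-6, 1, 3], [-22, 5, 15], [2, -1, -3]].
Solving (C − 4I)v = 0 gives the eigenspace spanned by (0, 6, -2).
With v_2 = 6, v = (0, 6, -2), so v_3 = -2.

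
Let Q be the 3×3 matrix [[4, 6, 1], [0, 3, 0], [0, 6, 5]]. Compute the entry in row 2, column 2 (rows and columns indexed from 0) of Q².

Characteristic polynomial: s^3 - 12s^2 + 47s - 60 = (s - 5)(s - 4)(s - 3), so the eigenvalues are 3, 4, 5.
s=4: eigenvector (1, 0, 0).
s=5: eigenvector (1, 0, 1).
s=3: eigenvector (-3, 1, -3).
P = [[1, 1, -3], [0, 0, 1], [0, 1, -3]], D = diag(4, 5, 3), P⁻¹ = [[1, 0, -1], [0, 3, 1], [0, 1, 0]].
Q² = P·diag(16, 25, 9)·P⁻¹ = [[16, 48, 9], [0, 9, 0], [0, 48, 25]].
The requested entry is 25.

25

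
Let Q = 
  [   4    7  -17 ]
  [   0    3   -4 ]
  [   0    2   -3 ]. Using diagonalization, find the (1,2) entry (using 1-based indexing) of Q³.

Characteristic polynomial: s^3 - 4s^2 - s + 4 = (s - 4)(s - 1)(s + 1), so the eigenvalues are -1, 1, 4.
s=4: eigenvector (1, 0, 0).
s=1: eigenvector (1, 2, 1).
s=-1: eigenvector (2, 1, 1).
P = [[1, 1, 2], [0, 2, 1], [0, 1, 1]], D = diag(4, 1, -1), P⁻¹ = [[1, 1, -3], [0, 1, -1], [0, -1, 2]].
Q³ = P·diag(64, 1, -1)·P⁻¹ = [[64, 67, -197], [0, 3, -4], [0, 2, -3]].
The requested entry is 67.

67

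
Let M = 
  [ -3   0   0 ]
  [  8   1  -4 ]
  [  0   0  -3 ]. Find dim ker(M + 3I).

M + 3I = [[0, 0, 0], [8, 4, -4], [0, 0, 0]].
This matrix has rank 1, so its null space has dimension 3 − 1 = 2.

2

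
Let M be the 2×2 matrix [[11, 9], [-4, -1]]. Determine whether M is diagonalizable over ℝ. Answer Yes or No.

No

Characteristic polynomial: p(r) = r^2 - 10r + 25 = (r - 5)^2.
r = 5 has algebraic multiplicity 2; rank(M − 5I) = 1, so geometric multiplicity = 1.
Geometric multiplicity < algebraic multiplicity, so M is not diagonalizable.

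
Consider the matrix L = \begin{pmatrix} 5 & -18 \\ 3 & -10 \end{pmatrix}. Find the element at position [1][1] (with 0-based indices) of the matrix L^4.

Characteristic polynomial: t^2 + 5t + 4 = (t + 1)(t + 4), so the eigenvalues are -4, -1.
t=-1: eigenvector (3, 1).
t=-4: eigenvector (-2, -1).
P = [[3, -2], [1, -1]], D = diag(-1, -4), P⁻¹ = [[1, -2], [1, -3]].
L⁴ = P·diag(1, 256)·P⁻¹ = [[-509, 1530], [-255, 766]].
The requested entry is 766.

766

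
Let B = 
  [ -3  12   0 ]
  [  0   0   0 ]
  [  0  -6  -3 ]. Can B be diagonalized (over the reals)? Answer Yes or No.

Characteristic polynomial: p(r) = r^3 + 6r^2 + 9r = r(r + 3)^2.
r = -3 has algebraic multiplicity 2; rank(B + 3I) = 1, so geometric multiplicity = 2.
Every eigenvalue has geometric = algebraic multiplicity, so B is diagonalizable.

Yes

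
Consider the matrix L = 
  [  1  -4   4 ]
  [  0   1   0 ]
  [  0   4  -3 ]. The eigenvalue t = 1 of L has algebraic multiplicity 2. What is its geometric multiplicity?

L − 1I = [[0, -4, 4], [0, 0, 0], [0, 4, -4]].
This matrix has rank 1, so its null space has dimension 3 − 1 = 2.

2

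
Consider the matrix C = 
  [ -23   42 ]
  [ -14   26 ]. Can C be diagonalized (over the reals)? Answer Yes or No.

Characteristic polynomial: p(s) = s^2 - 3s - 10 = (s - 5)(s + 2).
All 2 eigenvalues are distinct, so C is diagonalizable.

Yes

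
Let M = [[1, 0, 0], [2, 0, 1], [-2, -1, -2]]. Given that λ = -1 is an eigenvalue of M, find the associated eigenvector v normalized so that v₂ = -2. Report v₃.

M + 1I = [[2, 0, 0], [2, 1, 1], [-2, -1, -1]].
Solving (M + 1I)v = 0 gives the eigenspace spanned by (0, -2, 2).
With v₂ = -2, v = (0, -2, 2), so v₃ = 2.

2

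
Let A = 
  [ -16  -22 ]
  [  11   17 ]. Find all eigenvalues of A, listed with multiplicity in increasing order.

Characteristic polynomial: p(s) = s^2 - s - 30 = (s - 6)(s + 5).
Roots (with multiplicity): -5, 6.

-5, 6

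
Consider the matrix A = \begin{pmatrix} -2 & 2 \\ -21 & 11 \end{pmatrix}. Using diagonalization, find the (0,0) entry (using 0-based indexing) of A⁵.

-11582

Characteristic polynomial: λ^2 - 9λ + 20 = (λ - 5)(λ - 4), so the eigenvalues are 4, 5.
λ=5: eigenvector (2, 7).
λ=4: eigenvector (1, 3).
P = [[2, 1], [7, 3]], D = diag(5, 4), P⁻¹ = [[-3, 1], [7, -2]].
A⁵ = P·diag(3125, 1024)·P⁻¹ = [[-11582, 4202], [-44121, 15731]].
The requested entry is -11582.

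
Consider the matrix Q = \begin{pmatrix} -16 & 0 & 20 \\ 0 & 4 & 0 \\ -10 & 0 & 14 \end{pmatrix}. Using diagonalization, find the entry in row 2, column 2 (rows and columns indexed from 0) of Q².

-4

Characteristic polynomial: μ^3 - 2μ^2 - 32μ + 96 = (μ - 4)^2(μ + 6), so the eigenvalues are -6, 4, 4.
μ=-6: eigenvector (2, 0, 1).
μ=4: eigenvector (0, 1, 0).
μ=4: eigenvector (1, 0, 1).
P = [[2, 0, 1], [0, 1, 0], [1, 0, 1]], D = diag(-6, 4, 4), P⁻¹ = [[1, 0, -1], [0, 1, 0], [-1, 0, 2]].
Q² = P·diag(36, 16, 16)·P⁻¹ = [[56, 0, -40], [0, 16, 0], [20, 0, -4]].
The requested entry is -4.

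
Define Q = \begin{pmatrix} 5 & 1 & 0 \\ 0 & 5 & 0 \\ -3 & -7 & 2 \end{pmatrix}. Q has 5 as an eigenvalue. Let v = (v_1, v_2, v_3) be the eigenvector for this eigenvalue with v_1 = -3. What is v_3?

Q − 5I = [[0, 1, 0], [0, 0, 0], [-3, -7, -3]].
Solving (Q − 5I)v = 0 gives the eigenspace spanned by (-3, 0, 3).
With v_1 = -3, v = (-3, 0, 3), so v_3 = 3.

3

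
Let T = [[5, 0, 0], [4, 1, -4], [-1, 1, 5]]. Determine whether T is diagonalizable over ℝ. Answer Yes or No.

No

Characteristic polynomial: p(r) = r^3 - 11r^2 + 39r - 45 = (r - 5)(r - 3)^2.
r = 3 has algebraic multiplicity 2; rank(T − 3I) = 2, so geometric multiplicity = 1.
Geometric multiplicity < algebraic multiplicity, so T is not diagonalizable.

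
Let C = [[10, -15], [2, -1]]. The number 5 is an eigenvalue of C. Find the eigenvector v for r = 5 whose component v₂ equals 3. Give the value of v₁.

C − 5I = [[5, -15], [2, -6]].
Solving (C − 5I)v = 0 gives the eigenspace spanned by (9, 3).
With v₂ = 3, v = (9, 3), so v₁ = 9.

9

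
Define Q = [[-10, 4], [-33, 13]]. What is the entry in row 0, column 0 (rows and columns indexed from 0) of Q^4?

Characteristic polynomial: r^2 - 3r + 2 = (r - 2)(r - 1), so the eigenvalues are 1, 2.
r=2: eigenvector (1, 3).
r=1: eigenvector (-4, -11).
P = [[1, -4], [3, -11]], D = diag(2, 1), P⁻¹ = [[-11, 4], [-3, 1]].
Q⁴ = P·diag(16, 1)·P⁻¹ = [[-164, 60], [-495, 181]].
The requested entry is -164.

-164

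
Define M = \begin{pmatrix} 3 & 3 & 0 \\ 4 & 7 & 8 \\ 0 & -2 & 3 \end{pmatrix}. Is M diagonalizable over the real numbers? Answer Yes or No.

Characteristic polynomial: p(μ) = μ^3 - 13μ^2 + 55μ - 75 = (μ - 5)^2(μ - 3).
μ = 5 has algebraic multiplicity 2; rank(M − 5I) = 2, so geometric multiplicity = 1.
Geometric multiplicity < algebraic multiplicity, so M is not diagonalizable.

No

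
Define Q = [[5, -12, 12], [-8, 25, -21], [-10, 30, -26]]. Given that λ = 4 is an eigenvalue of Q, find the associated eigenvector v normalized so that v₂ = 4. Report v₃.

4

Q − 4I = [[1, -12, 12], [-8, 21, -21], [-10, 30, -30]].
Solving (Q − 4I)v = 0 gives the eigenspace spanned by (0, 4, 4).
With v₂ = 4, v = (0, 4, 4), so v₃ = 4.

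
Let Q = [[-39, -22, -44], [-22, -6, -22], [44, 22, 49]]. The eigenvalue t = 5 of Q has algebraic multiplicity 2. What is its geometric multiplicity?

Q − 5I = [[-44, -22, -44], [-22, -11, -22], [44, 22, 44]].
This matrix has rank 1, so its null space has dimension 3 − 1 = 2.

2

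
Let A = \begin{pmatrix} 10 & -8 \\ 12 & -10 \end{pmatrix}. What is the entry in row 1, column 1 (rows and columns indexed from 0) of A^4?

Characteristic polynomial: μ^2 - 4 = (μ - 2)(μ + 2), so the eigenvalues are -2, 2.
μ=2: eigenvector (1, 1).
μ=-2: eigenvector (2, 3).
P = [[1, 2], [1, 3]], D = diag(2, -2), P⁻¹ = [[3, -2], [-1, 1]].
A⁴ = P·diag(16, 16)·P⁻¹ = [[16, 0], [0, 16]].
The requested entry is 16.

16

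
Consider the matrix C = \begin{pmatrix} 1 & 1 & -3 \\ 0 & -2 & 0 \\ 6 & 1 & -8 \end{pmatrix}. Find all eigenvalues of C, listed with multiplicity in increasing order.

-5, -2, -2

Characteristic polynomial: p(r) = r^3 + 9r^2 + 24r + 20 = (r + 2)^2(r + 5).
Roots (with multiplicity): -5, -2, -2.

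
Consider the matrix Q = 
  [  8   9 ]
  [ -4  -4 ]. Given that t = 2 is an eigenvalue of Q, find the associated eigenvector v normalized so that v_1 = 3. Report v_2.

Q − 2I = [[6, 9], [-4, -6]].
Solving (Q − 2I)v = 0 gives the eigenspace spanned by (3, -2).
With v_1 = 3, v = (3, -2), so v_2 = -2.

-2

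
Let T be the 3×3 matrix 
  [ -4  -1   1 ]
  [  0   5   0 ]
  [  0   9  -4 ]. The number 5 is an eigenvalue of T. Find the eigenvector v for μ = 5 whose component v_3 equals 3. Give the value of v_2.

T − 5I = [[-9, -1, 1], [0, 0, 0], [0, 9, -9]].
Solving (T − 5I)v = 0 gives the eigenspace spanned by (0, 3, 3).
With v_3 = 3, v = (0, 3, 3), so v_2 = 3.

3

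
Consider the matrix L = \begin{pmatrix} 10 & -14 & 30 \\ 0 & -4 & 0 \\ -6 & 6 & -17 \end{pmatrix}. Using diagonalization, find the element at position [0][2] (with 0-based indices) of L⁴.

-6090

Characteristic polynomial: s^3 + 11s^2 + 38s + 40 = (s + 2)(s + 4)(s + 5), so the eigenvalues are -5, -4, -2.
s=-2: eigenvector (5, 0, -2).
s=-4: eigenvector (1, 1, 0).
s=-5: eigenvector (-2, 0, 1).
P = [[5, 1, -2], [0, 1, 0], [-2, 0, 1]], D = diag(-2, -4, -5), P⁻¹ = [[1, -1, 2], [0, 1, 0], [2, -2, 5]].
L⁴ = P·diag(16, 256, 625)·P⁻¹ = [[-2420, 2676, -6090], [0, 256, 0], [1218, -1218, 3061]].
The requested entry is -6090.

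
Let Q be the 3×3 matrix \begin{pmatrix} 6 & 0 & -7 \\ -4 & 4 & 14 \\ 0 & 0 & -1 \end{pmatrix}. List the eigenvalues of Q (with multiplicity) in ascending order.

-1, 4, 6

Characteristic polynomial: p(s) = s^3 - 9s^2 + 14s + 24 = (s - 6)(s - 4)(s + 1).
Roots (with multiplicity): -1, 4, 6.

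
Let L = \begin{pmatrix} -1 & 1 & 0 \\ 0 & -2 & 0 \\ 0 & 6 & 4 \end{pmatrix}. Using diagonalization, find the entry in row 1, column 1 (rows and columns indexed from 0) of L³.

Characteristic polynomial: λ^3 - λ^2 - 10λ - 8 = (λ - 4)(λ + 1)(λ + 2), so the eigenvalues are -2, -1, 4.
λ=-1: eigenvector (1, 0, 0).
λ=-2: eigenvector (-1, 1, -1).
λ=4: eigenvector (0, 0, 1).
P = [[1, -1, 0], [0, 1, 0], [0, -1, 1]], D = diag(-1, -2, 4), P⁻¹ = [[1, 1, 0], [0, 1, 0], [0, 1, 1]].
L³ = P·diag(-1, -8, 64)·P⁻¹ = [[-1, 7, 0], [0, -8, 0], [0, 72, 64]].
The requested entry is -8.

-8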